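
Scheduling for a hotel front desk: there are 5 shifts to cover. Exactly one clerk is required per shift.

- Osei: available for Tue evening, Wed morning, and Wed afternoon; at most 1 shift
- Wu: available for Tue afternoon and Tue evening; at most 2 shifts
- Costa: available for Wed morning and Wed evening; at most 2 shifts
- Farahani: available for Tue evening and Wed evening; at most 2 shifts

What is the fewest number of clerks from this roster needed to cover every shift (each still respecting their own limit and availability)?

3

5 slots to fill and no one can take more than 2, so at least ⌈5/2⌉ = 3 clerks are needed.
Osei, Wu, and Costa alone can cover everything: Tue afternoon→Wu, Tue evening→Wu, Wed morning→Costa, Wed afternoon→Osei, Wed evening→Costa.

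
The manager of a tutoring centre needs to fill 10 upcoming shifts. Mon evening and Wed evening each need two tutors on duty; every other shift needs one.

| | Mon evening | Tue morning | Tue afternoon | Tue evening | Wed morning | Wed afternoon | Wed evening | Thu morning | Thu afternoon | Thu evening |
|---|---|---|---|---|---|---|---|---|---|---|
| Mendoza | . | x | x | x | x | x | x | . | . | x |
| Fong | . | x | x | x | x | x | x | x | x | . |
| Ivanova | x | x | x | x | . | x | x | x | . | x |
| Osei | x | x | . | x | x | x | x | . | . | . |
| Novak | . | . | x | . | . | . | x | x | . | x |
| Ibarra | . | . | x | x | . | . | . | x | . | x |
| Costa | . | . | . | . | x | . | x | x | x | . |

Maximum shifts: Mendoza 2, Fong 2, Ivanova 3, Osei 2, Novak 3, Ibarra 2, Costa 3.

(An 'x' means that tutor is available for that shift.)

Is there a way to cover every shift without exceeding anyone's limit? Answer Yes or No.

Yes

Mon evening can only be covered by Ivanova and Osei, so that assignment is forced.
One valid schedule: Mon evening→Ivanova+Osei, Tue morning→Mendoza, Tue afternoon→Ivanova, Tue evening→Osei, Wed morning→Mendoza, Wed afternoon→Fong, Wed evening→Novak+Costa, Thu morning→Novak, Thu afternoon→Fong, Thu evening→Ivanova.
Loads: Mendoza 2/2, Fong 2/2, Ivanova 3/3, Osei 2/2, Novak 2/3, Ibarra 0/2, Costa 1/3 — all within limits.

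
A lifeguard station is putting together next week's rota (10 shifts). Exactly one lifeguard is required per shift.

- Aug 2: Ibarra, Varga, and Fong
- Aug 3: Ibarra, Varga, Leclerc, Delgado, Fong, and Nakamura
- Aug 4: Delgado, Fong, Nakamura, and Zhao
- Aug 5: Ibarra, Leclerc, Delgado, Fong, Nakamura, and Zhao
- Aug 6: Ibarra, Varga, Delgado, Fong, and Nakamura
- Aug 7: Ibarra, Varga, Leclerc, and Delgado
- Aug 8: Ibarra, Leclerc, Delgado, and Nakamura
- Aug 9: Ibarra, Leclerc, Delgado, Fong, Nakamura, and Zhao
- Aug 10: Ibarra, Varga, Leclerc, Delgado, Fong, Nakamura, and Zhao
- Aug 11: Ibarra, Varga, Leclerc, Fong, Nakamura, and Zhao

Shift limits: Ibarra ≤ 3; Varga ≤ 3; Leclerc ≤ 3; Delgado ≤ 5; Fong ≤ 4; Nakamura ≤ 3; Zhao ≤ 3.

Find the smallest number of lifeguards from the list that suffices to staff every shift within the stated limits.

10 slots to fill and no one can take more than 5, so at least ⌈10/5⌉ = 2 lifeguards are needed.
Any 2 lifeguards together have capacity at most 5+4 = 9 < 10 slots, so 2 can never suffice.
Ibarra, Varga, and Delgado alone can cover everything: Aug 2→Ibarra, Aug 3→Varga, Aug 4→Delgado, Aug 5→Ibarra, Aug 6→Varga, Aug 7→Delgado, Aug 8→Ibarra, Aug 9→Delgado, Aug 10→Delgado, Aug 11→Varga.

3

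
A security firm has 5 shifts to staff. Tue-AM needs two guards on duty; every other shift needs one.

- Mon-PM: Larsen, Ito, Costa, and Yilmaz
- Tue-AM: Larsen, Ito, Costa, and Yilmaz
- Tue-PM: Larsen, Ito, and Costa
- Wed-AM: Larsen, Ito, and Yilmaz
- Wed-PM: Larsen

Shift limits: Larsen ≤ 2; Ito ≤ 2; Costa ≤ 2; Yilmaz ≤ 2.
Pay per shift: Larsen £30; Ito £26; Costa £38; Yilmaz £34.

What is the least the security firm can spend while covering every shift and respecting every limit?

Wed-PM can only be covered by Larsen, so that assignment is forced.
Picking the cheapest available guard for each shift independently would cost £164, but that ignores the shift limits.
An optimal schedule: Mon-PM→Yilmaz, Tue-AM→Larsen+Yilmaz, Tue-PM→Ito, Wed-AM→Ito, Wed-PM→Larsen.
Total: 34 + 30 + 34 + 26 + 26 + 30 = £180.

£180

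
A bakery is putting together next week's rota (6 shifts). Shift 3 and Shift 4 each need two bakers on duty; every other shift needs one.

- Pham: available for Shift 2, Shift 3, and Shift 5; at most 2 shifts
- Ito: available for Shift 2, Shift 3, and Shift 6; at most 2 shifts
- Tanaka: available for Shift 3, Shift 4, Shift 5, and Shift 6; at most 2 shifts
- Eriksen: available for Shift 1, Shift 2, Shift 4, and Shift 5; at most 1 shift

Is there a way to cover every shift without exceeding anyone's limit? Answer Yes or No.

No

Shifts {Shift 1, Shift 4} need 3 worker-slots in total, but the bakers available for any of those shifts (Tanaka and Eriksen) can supply at most 2 among them. So no valid schedule exists.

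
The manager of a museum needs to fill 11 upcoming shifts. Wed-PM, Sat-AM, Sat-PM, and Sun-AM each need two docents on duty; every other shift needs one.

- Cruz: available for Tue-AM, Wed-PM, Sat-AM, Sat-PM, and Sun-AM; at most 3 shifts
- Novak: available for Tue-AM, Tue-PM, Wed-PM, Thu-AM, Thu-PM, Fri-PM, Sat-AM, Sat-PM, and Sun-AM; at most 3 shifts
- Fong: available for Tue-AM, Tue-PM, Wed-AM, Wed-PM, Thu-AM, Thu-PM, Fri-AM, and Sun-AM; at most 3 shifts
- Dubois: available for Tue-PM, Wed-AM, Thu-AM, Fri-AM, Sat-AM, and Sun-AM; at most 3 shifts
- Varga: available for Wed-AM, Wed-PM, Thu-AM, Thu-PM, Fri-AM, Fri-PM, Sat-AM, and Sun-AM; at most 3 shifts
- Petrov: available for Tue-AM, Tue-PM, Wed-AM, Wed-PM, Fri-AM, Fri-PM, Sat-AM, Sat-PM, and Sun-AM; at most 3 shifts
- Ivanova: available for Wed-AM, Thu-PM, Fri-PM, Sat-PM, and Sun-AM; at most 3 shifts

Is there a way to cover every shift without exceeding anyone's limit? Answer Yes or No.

One valid schedule: Tue-AM→Cruz, Tue-PM→Novak, Wed-AM→Fong, Wed-PM→Cruz+Fong, Thu-AM→Novak, Thu-PM→Novak, Fri-AM→Fong, Fri-PM→Varga, Sat-AM→Dubois+Varga, Sat-PM→Cruz+Petrov, Sun-AM→Dubois+Varga.
Loads: Cruz 3/3, Novak 3/3, Fong 3/3, Dubois 2/3, Varga 3/3, Petrov 1/3, Ivanova 0/3 — all within limits.

Yes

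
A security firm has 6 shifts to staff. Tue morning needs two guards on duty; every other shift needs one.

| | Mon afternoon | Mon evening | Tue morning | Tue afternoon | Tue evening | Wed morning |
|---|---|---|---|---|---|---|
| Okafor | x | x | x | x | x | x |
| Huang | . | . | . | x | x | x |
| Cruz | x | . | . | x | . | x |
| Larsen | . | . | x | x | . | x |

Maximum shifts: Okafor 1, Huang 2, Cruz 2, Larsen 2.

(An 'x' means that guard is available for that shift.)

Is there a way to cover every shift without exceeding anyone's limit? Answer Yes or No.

Total capacity is 7 and 7 slots are needed, so capacity alone doesn't rule it out.
Shifts {Mon evening, Tue morning} need 3 worker-slots in total, but the guards available for any of those shifts (Okafor and Larsen) can supply at most 2 among them. So no valid schedule exists.

No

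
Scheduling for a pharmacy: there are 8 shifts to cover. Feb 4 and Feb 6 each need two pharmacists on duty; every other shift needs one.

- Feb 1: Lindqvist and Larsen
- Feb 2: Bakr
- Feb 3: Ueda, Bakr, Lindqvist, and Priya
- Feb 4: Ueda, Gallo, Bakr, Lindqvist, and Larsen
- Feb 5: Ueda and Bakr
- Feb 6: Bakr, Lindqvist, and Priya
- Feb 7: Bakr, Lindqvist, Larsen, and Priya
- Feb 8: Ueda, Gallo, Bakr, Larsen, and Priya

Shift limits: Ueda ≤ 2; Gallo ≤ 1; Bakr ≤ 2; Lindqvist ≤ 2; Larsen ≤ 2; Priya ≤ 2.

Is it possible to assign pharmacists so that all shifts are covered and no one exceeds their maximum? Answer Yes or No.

Feb 2 can only be covered by Bakr, so that assignment is forced.
One valid schedule: Feb 1→Lindqvist, Feb 2→Bakr, Feb 3→Ueda, Feb 4→Gallo+Larsen, Feb 5→Ueda, Feb 6→Bakr+Lindqvist, Feb 7→Larsen, Feb 8→Priya.
Loads: Ueda 2/2, Gallo 1/1, Bakr 2/2, Lindqvist 2/2, Larsen 2/2, Priya 1/2 — all within limits.

Yes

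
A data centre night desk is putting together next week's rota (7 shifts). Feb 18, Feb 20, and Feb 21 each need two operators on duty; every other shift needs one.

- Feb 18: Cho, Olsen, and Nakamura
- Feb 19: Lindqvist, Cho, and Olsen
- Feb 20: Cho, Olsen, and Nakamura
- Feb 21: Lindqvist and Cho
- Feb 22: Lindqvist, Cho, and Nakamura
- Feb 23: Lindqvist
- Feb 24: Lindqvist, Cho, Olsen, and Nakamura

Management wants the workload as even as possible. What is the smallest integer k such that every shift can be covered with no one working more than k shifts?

3

With 4 operators and 10 worker-slots to fill, someone must work at least ⌈10/4⌉ = 3 shifts, so k ≥ 3.
k = 3 works: Feb 18→Cho+Olsen, Feb 19→Lindqvist, Feb 20→Cho+Olsen, Feb 21→Lindqvist+Cho, Feb 22→Nakamura, Feb 23→Lindqvist, Feb 24→Olsen.
Loads: Lindqvist 3, Cho 3, Olsen 3, Nakamura 1 — all ≤ 3.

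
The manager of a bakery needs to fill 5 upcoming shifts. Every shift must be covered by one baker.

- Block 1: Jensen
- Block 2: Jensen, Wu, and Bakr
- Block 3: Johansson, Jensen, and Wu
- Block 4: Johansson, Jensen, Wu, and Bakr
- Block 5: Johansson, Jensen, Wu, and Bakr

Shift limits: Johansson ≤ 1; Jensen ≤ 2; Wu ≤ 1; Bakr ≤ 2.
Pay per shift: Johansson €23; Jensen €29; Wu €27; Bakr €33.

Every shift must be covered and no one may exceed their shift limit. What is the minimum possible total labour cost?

€141

Block 1 can only be covered by Jensen, so that assignment is forced.
Picking the cheapest available baker for each shift independently would cost €125, but that ignores the shift limits.
An optimal schedule: Block 1→Jensen, Block 2→Jensen, Block 3→Johansson, Block 4→Wu, Block 5→Bakr.
Total: 29 + 29 + 23 + 27 + 33 = €141.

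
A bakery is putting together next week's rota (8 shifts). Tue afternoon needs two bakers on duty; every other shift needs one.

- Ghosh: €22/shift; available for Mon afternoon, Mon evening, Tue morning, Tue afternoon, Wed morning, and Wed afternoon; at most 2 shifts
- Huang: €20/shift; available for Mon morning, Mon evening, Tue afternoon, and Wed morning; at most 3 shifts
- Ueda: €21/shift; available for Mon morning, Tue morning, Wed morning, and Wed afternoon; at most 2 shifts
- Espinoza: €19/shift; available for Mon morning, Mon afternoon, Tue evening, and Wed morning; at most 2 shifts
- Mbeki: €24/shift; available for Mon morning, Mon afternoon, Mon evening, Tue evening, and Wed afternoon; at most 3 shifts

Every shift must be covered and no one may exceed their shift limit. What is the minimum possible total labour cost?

Tue afternoon can only be covered by Ghosh and Huang, so that assignment is forced.
Picking the cheapest available baker for each shift independently would cost €180, but that ignores the shift limits.
An optimal schedule: Mon morning→Huang, Mon afternoon→Espinoza, Mon evening→Huang, Tue morning→Ghosh, Tue afternoon→Ghosh+Huang, Tue evening→Espinoza, Wed morning→Ueda, Wed afternoon→Ueda.
Total: 20 + 19 + 20 + 22 + 22 + 20 + 19 + 21 + 21 = €184.

€184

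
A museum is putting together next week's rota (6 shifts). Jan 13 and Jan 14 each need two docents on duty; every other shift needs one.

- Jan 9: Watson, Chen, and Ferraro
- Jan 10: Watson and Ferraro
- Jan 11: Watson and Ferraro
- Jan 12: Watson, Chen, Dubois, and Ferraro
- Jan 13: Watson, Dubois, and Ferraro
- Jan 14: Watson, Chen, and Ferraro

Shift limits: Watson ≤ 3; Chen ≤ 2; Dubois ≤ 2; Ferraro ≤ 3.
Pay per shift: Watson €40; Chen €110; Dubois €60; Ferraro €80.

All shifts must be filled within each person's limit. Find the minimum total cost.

Picking the cheapest available docent for each shift independently would cost €380, but that ignores the shift limits.
An optimal schedule: Jan 9→Ferraro, Jan 10→Watson, Jan 11→Watson, Jan 12→Dubois, Jan 13→Dubois+Ferraro, Jan 14→Watson+Ferraro.
Total: 80 + 40 + 40 + 60 + 60 + 80 + 40 + 80 = €480.

€480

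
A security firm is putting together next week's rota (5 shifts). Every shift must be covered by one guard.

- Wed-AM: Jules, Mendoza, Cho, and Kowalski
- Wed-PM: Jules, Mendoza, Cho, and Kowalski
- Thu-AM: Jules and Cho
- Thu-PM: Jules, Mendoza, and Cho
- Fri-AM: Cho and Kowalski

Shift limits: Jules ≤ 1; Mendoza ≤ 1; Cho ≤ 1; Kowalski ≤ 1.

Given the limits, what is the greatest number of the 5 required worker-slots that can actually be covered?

4

Total capacity across all guards is 1+1+1+1 = 4, and 5 slots are needed, so at most 4 can be filled.
An assignment achieving 4: Wed-AM→Kowalski, Thu-AM→Jules, Thu-PM→Mendoza, Fri-AM→Cho.
Loads: Jules 1/1, Mendoza 1/1, Cho 1/1, Kowalski 1/1.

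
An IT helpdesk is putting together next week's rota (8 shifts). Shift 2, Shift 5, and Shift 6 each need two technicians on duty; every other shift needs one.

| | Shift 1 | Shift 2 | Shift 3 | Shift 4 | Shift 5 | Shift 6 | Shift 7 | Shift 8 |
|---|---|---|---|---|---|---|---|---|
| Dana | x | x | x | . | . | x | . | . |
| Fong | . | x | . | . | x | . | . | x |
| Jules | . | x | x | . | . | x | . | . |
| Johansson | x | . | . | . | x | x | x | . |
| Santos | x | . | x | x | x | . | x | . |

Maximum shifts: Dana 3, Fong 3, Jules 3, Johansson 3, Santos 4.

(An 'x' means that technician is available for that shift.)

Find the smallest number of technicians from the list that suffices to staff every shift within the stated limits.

11 slots to fill and no one can take more than 4, so at least ⌈11/4⌉ = 3 technicians are needed.
Any 3 technicians together have capacity at most 4+3+3 = 10 < 11 slots, so 3 can never suffice.
Dana, Fong, Jules, and Santos alone can cover everything: Shift 1→Dana, Shift 2→Dana+Fong, Shift 3→Jules, Shift 4→Santos, Shift 5→Fong+Santos, Shift 6→Dana+Jules, Shift 7→Santos, Shift 8→Fong.

4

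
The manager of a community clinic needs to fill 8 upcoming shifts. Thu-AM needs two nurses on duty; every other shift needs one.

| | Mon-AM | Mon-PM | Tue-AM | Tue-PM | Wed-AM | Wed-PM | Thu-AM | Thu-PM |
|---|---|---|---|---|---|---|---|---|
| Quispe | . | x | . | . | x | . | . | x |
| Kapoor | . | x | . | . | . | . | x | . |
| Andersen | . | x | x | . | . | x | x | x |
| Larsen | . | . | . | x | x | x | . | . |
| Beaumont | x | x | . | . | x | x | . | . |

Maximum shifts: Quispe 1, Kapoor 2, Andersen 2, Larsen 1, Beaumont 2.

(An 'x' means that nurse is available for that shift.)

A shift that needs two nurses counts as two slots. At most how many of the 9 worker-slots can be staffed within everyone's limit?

8

Total capacity across all nurses is 1+2+2+1+2 = 8, and 9 slots are needed, so at most 8 can be filled.
An assignment achieving 8: Mon-AM→Beaumont, Mon-PM→Kapoor, Tue-AM→Andersen, Tue-PM→Larsen, Wed-AM→Beaumont, Thu-AM→Kapoor+Andersen, Thu-PM→Quispe.
Loads: Quispe 1/1, Kapoor 2/2, Andersen 2/2, Larsen 1/1, Beaumont 2/2.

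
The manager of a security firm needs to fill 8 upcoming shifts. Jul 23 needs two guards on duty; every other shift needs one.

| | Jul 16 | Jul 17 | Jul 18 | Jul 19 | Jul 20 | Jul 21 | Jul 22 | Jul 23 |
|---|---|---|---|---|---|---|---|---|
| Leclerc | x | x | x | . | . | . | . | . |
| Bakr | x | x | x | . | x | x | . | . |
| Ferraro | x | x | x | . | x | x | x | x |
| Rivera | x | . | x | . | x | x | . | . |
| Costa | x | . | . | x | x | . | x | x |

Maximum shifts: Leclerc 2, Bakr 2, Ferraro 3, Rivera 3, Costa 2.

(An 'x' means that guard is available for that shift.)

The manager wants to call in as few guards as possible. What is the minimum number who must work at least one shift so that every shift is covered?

4

9 slots to fill and no one can take more than 3, so at least ⌈9/3⌉ = 3 guards are needed.
Any 3 guards together have capacity at most 3+3+2 = 8 < 9 slots, so 3 can never suffice.
Leclerc, Bakr, Ferraro, and Costa alone can cover everything: Jul 16→Ferraro, Jul 17→Leclerc, Jul 18→Leclerc, Jul 19→Costa, Jul 20→Bakr, Jul 21→Bakr, Jul 22→Ferraro, Jul 23→Ferraro+Costa.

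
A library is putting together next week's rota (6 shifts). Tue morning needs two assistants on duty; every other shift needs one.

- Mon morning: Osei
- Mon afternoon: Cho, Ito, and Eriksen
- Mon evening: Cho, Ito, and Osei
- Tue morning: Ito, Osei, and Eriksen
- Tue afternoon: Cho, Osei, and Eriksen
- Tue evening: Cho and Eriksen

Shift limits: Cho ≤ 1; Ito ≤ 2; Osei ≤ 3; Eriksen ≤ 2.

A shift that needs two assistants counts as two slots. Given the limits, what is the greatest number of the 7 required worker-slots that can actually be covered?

Total capacity across all assistants is 1+2+3+2 = 8, and 7 slots are needed, so at most 7 can be filled.
An assignment achieving 7: Mon morning→Osei, Mon afternoon→Ito, Mon evening→Ito, Tue morning→Osei+Eriksen, Tue afternoon→Osei, Tue evening→Cho.
Loads: Cho 1/1, Ito 2/2, Osei 3/3, Eriksen 1/2.

7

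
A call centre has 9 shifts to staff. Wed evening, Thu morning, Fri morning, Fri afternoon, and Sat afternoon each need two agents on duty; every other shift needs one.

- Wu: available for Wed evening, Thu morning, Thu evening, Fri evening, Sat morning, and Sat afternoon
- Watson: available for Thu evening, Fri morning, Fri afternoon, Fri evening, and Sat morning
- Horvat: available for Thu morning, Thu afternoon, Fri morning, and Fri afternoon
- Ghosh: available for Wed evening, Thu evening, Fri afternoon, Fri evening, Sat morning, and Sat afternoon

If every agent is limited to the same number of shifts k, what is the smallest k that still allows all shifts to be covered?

With 4 agents and 14 worker-slots to fill, someone must work at least ⌈14/4⌉ = 4 shifts, so k ≥ 4.
k = 4 works: Wed evening→Wu+Ghosh, Thu morning→Wu+Horvat, Thu afternoon→Horvat, Thu evening→Wu, Fri morning→Watson+Horvat, Fri afternoon→Watson+Horvat, Fri evening→Watson, Sat morning→Watson, Sat afternoon→Wu+Ghosh.
Loads: Wu 4, Watson 4, Horvat 4, Ghosh 2 — all ≤ 4.

4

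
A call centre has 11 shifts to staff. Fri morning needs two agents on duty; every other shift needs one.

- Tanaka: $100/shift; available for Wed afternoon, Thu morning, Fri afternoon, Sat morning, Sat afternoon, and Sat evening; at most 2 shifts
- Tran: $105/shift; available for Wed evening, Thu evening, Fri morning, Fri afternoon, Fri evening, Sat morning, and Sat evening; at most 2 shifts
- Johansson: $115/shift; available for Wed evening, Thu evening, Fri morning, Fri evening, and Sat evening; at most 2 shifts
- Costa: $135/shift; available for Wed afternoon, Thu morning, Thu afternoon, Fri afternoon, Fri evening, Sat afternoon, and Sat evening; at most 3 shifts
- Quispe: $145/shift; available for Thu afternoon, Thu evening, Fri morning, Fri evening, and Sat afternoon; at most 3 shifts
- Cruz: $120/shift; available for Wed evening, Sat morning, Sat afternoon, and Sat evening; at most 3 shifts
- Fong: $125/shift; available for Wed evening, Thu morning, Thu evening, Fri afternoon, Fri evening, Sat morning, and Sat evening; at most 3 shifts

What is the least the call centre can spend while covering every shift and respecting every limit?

Picking the cheapest available agent for each shift independently would cost $1270, but that ignores the shift limits.
An optimal schedule: Wed afternoon→Tanaka, Wed evening→Tran, Thu morning→Tanaka, Thu afternoon→Costa, Thu evening→Johansson, Fri morning→Tran+Johansson, Fri afternoon→Fong, Fri evening→Fong, Sat morning→Cruz, Sat afternoon→Cruz, Sat evening→Cruz.
Total: 100 + 105 + 100 + 135 + 115 + 105 + 115 + 125 + 125 + 120 + 120 + 120 = $1385.

$1385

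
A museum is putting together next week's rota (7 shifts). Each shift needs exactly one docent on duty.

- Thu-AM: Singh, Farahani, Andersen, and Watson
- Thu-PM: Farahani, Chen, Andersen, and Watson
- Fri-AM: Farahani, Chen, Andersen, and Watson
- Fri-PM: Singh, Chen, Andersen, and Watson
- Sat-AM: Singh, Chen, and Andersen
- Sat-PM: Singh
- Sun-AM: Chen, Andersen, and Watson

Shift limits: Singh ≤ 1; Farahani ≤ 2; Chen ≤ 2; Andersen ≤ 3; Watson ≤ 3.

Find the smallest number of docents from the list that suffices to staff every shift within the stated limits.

7 slots to fill and no one can take more than 3, so at least ⌈7/3⌉ = 3 docents are needed.
Singh, Andersen, and Watson alone can cover everything: Thu-AM→Watson, Thu-PM→Andersen, Fri-AM→Andersen, Fri-PM→Watson, Sat-AM→Andersen, Sat-PM→Singh, Sun-AM→Watson.

3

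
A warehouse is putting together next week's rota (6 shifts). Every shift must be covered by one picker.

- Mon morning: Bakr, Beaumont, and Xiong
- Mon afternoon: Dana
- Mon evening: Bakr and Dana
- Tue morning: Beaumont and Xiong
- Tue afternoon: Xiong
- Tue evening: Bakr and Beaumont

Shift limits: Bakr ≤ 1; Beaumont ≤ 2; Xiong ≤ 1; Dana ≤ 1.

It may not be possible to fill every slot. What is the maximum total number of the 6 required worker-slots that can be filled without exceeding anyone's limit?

Total capacity across all pickers is 1+2+1+1 = 5, and 6 slots are needed, so at most 5 can be filled.
An assignment achieving 5: Mon afternoon→Dana, Mon evening→Bakr, Tue morning→Beaumont, Tue afternoon→Xiong, Tue evening→Beaumont.
Loads: Bakr 1/1, Beaumont 2/2, Xiong 1/1, Dana 1/1.

5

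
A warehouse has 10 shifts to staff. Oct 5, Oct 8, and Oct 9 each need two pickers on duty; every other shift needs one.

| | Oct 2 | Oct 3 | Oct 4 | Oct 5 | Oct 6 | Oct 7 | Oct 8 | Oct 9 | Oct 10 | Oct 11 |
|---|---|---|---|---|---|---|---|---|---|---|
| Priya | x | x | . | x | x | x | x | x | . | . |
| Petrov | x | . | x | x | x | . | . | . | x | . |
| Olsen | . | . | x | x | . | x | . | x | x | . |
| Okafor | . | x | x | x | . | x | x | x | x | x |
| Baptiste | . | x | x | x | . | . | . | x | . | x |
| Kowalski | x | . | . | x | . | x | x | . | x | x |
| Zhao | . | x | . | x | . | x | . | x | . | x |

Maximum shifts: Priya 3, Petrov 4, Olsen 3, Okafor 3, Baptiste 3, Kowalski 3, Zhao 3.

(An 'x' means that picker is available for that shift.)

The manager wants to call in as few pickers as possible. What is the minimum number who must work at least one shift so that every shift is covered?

13 slots to fill and no one can take more than 4, so at least ⌈13/4⌉ = 4 pickers are needed.
Priya, Petrov, Olsen, and Okafor alone can cover everything: Oct 2→Priya, Oct 3→Priya, Oct 4→Petrov, Oct 5→Petrov+Olsen, Oct 6→Petrov, Oct 7→Olsen, Oct 8→Priya+Okafor, Oct 9→Olsen+Okafor, Oct 10→Petrov, Oct 11→Okafor.

4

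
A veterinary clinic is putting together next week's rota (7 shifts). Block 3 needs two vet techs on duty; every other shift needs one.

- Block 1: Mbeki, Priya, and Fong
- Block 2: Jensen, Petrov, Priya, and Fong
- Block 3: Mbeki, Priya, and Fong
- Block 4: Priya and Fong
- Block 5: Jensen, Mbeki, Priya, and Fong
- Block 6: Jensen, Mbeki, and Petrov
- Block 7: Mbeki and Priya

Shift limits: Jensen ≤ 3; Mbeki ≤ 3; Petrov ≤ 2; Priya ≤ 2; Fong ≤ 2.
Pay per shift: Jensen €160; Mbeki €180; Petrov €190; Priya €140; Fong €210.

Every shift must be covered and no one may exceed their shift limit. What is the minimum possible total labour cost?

€1300

Picking the cheapest available vet tech for each shift independently would cost €1180, but that ignores the shift limits.
An optimal schedule: Block 1→Mbeki, Block 2→Jensen, Block 3→Mbeki+Priya, Block 4→Priya, Block 5→Jensen, Block 6→Jensen, Block 7→Mbeki.
Total: 180 + 160 + 180 + 140 + 140 + 160 + 160 + 180 = €1300.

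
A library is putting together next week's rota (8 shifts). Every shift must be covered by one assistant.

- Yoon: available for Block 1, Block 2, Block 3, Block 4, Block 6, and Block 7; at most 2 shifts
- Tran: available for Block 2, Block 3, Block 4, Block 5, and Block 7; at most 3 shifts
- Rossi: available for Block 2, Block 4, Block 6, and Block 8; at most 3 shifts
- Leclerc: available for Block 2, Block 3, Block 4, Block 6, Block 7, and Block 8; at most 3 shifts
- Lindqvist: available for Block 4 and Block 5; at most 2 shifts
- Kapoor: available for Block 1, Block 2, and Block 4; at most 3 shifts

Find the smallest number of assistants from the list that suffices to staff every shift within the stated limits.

8 slots to fill and no one can take more than 3, so at least ⌈8/3⌉ = 3 assistants are needed.
Yoon, Tran, and Rossi alone can cover everything: Block 1→Yoon, Block 2→Tran, Block 3→Yoon, Block 4→Rossi, Block 5→Tran, Block 6→Rossi, Block 7→Tran, Block 8→Rossi.

3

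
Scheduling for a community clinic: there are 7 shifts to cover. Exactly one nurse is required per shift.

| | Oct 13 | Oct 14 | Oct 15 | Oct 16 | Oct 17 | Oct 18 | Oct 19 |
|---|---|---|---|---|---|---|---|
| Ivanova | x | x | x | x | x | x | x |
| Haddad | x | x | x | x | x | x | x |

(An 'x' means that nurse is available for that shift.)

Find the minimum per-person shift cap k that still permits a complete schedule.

4

With 2 nurses and 7 worker-slots to fill, someone must work at least ⌈7/2⌉ = 4 shifts, so k ≥ 4.
k = 4 works: Oct 13→Ivanova, Oct 14→Ivanova, Oct 15→Ivanova, Oct 16→Ivanova, Oct 17→Haddad, Oct 18→Haddad, Oct 19→Haddad.
Loads: Ivanova 4, Haddad 3 — all ≤ 4.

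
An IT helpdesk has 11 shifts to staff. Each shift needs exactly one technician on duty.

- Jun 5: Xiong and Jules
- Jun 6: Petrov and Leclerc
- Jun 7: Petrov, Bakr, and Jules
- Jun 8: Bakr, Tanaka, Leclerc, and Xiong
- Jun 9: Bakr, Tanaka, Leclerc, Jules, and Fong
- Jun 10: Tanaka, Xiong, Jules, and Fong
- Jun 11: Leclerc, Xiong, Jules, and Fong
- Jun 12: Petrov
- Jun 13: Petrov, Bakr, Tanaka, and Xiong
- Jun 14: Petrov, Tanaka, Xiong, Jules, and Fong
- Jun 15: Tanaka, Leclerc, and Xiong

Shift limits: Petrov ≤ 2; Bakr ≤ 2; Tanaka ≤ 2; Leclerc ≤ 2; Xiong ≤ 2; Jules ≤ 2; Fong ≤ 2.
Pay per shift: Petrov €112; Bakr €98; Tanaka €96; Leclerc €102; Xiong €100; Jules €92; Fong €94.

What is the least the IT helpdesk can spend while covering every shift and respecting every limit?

€1074

Jun 12 can only be covered by Petrov, so that assignment is forced.
Picking the cheapest available technician for each shift independently would cost €1054, but that ignores the shift limits.
An optimal schedule: Jun 5→Jules, Jun 6→Leclerc, Jun 7→Jules, Jun 8→Tanaka, Jun 9→Bakr, Jun 10→Fong, Jun 11→Fong, Jun 12→Petrov, Jun 13→Bakr, Jun 14→Xiong, Jun 15→Tanaka.
Total: 92 + 102 + 92 + 96 + 98 + 94 + 94 + 112 + 98 + 100 + 96 = €1074.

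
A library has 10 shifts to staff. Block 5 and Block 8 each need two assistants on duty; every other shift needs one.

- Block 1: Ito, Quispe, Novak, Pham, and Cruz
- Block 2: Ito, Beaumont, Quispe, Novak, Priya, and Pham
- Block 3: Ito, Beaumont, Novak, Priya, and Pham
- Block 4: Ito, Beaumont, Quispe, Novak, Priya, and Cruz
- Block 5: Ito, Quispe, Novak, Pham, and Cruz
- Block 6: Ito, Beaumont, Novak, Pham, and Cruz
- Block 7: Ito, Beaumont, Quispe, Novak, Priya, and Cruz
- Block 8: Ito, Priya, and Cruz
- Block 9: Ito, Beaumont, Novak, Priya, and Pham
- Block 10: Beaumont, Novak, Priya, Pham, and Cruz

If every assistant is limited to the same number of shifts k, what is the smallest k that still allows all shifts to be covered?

2

With 7 assistants and 12 worker-slots to fill, someone must work at least ⌈12/7⌉ = 2 shifts, so k ≥ 2.
k = 2 works: Block 1→Ito, Block 2→Quispe, Block 3→Beaumont, Block 4→Quispe, Block 5→Pham+Cruz, Block 6→Beaumont, Block 7→Priya, Block 8→Ito+Priya, Block 9→Novak, Block 10→Novak.
Loads: Ito 2, Beaumont 2, Quispe 2, Novak 2, Priya 2, Pham 1, Cruz 1 — all ≤ 2.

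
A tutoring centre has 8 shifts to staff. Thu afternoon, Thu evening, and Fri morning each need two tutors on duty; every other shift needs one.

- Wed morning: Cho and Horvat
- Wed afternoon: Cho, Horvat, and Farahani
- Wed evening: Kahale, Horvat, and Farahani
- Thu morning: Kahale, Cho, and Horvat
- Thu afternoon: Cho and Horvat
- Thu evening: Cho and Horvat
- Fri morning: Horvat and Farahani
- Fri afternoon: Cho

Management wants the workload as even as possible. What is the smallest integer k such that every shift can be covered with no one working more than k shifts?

With 4 tutors and 11 worker-slots to fill, someone must work at least ⌈11/4⌉ = 3 shifts, so k ≥ 3.
k = 3 fails: Shifts {Wed morning, Thu afternoon, Thu evening, Fri morning, Fri afternoon} need 8 worker-slots in total, but the tutors available for any of those shifts (Cho, Horvat, and Farahani) can supply at most 7 among them. So no valid schedule exists.
k = 4 works: Wed morning→Cho, Wed afternoon→Horvat, Wed evening→Kahale, Thu morning→Kahale, Thu afternoon→Cho+Horvat, Thu evening→Cho+Horvat, Fri morning→Horvat+Farahani, Fri afternoon→Cho.
Loads: Kahale 2, Cho 4, Horvat 4, Farahani 1 — all ≤ 4.

4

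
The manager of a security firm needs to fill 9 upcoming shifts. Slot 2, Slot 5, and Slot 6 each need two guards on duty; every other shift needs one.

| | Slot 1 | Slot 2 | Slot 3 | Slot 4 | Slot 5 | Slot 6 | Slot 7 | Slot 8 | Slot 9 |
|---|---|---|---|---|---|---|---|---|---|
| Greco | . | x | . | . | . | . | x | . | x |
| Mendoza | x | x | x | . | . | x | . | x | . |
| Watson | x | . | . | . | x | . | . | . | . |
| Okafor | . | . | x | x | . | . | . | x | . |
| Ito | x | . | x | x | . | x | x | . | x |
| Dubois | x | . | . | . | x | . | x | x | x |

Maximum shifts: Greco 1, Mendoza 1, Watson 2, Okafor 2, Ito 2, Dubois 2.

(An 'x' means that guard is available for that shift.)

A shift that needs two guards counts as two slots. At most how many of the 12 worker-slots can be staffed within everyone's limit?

10

Total capacity across all guards is 1+1+2+2+2+2 = 10, and 12 slots are needed, so at most 10 can be filled.
An assignment achieving 10: Slot 1→Watson, Slot 2→Greco+Mendoza, Slot 3→Okafor, Slot 4→Okafor, Slot 5→Watson+Dubois, Slot 6→Ito, Slot 7→Ito, Slot 8→Dubois.
Loads: Greco 1/1, Mendoza 1/1, Watson 2/2, Okafor 2/2, Ito 2/2, Dubois 2/2.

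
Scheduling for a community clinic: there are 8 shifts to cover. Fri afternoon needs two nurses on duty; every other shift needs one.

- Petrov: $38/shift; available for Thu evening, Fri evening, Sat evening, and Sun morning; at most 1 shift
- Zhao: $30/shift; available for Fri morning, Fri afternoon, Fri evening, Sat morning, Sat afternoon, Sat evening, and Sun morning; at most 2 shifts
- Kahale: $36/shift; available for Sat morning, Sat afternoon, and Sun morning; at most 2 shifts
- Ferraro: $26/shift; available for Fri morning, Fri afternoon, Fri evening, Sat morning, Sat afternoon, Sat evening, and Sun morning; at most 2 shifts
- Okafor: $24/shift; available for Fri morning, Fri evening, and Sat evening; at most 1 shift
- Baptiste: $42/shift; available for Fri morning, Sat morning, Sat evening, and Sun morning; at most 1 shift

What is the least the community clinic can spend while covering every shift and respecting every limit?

$288

Thu evening can only be covered by Petrov, so that assignment is forced.
Fri afternoon can only be covered by Zhao and Ferraro, so that assignment is forced.
Picking the cheapest available nurse for each shift independently would cost $244, but that ignores the shift limits.
An optimal schedule: Thu evening→Petrov, Fri morning→Ferraro, Fri afternoon→Zhao+Ferraro, Fri evening→Okafor, Sat morning→Kahale, Sat afternoon→Zhao, Sat evening→Baptiste, Sun morning→Kahale.
Total: 38 + 26 + 30 + 26 + 24 + 36 + 30 + 42 + 36 = $288.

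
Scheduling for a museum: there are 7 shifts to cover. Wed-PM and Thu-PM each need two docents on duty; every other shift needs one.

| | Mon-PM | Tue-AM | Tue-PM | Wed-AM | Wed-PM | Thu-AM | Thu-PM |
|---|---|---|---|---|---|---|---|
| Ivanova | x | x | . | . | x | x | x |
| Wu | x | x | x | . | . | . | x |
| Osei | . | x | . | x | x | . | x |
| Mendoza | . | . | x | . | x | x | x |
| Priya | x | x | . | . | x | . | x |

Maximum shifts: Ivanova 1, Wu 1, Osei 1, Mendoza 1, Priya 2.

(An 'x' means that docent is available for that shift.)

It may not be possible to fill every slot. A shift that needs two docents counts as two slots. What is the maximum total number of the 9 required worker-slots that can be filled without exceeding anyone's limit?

6

Total capacity across all docents is 1+1+1+1+2 = 6, and 9 slots are needed, so at most 6 can be filled.
An assignment achieving 6: Mon-PM→Priya, Tue-AM→Priya, Tue-PM→Wu, Wed-AM→Osei, Wed-PM→Mendoza, Thu-AM→Ivanova.
Loads: Ivanova 1/1, Wu 1/1, Osei 1/1, Mendoza 1/1, Priya 2/2.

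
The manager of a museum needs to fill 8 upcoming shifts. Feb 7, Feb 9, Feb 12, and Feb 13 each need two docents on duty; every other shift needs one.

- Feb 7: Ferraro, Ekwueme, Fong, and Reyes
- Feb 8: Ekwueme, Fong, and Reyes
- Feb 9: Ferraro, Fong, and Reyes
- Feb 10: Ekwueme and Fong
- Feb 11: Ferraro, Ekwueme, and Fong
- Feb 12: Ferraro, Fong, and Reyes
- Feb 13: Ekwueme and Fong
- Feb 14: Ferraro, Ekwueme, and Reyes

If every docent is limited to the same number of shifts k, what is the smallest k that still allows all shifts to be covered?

With 4 docents and 12 worker-slots to fill, someone must work at least ⌈12/4⌉ = 3 shifts, so k ≥ 3.
k = 3 works: Feb 7→Fong+Reyes, Feb 8→Ekwueme, Feb 9→Ferraro+Fong, Feb 10→Ekwueme, Feb 11→Ferraro, Feb 12→Ferraro+Reyes, Feb 13→Ekwueme+Fong, Feb 14→Reyes.
Loads: Ferraro 3, Ekwueme 3, Fong 3, Reyes 3 — all ≤ 3.

3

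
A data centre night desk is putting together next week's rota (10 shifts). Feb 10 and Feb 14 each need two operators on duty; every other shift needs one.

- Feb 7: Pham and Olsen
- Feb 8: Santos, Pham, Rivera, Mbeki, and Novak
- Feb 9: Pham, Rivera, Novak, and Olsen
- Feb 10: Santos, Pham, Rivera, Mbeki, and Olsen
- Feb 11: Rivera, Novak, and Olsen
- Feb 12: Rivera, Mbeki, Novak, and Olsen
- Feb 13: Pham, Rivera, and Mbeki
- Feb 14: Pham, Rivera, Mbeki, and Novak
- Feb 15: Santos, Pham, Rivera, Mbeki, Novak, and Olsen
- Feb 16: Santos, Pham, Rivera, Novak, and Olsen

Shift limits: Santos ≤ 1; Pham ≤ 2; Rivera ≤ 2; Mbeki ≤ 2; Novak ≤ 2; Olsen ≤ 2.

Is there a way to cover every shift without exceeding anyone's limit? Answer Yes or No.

Total capacity is 1+2+2+2+2+2 = 11 but 12 worker-slots are needed — infeasible.

No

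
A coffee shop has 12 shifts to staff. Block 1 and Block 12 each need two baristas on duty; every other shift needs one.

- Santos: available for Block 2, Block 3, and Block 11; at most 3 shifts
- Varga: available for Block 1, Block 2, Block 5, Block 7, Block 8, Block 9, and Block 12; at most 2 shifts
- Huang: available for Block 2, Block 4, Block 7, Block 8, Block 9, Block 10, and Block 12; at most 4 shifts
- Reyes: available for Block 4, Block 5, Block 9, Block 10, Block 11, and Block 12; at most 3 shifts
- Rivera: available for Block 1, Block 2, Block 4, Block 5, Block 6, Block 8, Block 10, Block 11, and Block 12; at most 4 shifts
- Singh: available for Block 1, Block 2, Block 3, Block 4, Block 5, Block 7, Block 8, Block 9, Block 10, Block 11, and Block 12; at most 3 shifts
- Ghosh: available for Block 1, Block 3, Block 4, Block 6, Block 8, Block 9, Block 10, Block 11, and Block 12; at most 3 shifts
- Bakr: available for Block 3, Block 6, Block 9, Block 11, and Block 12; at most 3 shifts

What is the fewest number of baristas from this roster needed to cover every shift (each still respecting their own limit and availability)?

4

14 slots to fill and no one can take more than 4, so at least ⌈14/4⌉ = 4 baristas are needed.
Santos, Huang, Rivera, and Singh alone can cover everything: Block 1→Rivera+Singh, Block 2→Santos, Block 3→Santos, Block 4→Huang, Block 5→Rivera, Block 6→Rivera, Block 7→Huang, Block 8→Huang, Block 9→Huang, Block 10→Singh, Block 11→Santos, Block 12→Rivera+Singh.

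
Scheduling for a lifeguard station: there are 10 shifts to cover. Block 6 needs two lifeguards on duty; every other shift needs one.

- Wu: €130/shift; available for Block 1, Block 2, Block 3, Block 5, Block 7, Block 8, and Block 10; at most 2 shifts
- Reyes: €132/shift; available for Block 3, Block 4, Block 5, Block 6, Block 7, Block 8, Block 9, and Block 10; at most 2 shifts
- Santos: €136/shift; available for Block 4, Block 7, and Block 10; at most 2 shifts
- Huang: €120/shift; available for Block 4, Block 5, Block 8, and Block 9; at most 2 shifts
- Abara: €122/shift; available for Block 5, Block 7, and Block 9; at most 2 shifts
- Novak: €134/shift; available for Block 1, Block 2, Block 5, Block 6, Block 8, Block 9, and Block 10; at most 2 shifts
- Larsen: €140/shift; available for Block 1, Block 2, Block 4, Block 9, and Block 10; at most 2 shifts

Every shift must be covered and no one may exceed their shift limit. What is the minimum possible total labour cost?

€1412

Block 6 can only be covered by Reyes and Novak, so that assignment is forced.
Picking the cheapest available lifeguard for each shift independently would cost €1388, but that ignores the shift limits.
An optimal schedule: Block 1→Wu, Block 2→Novak, Block 3→Wu, Block 4→Huang, Block 5→Abara, Block 6→Reyes+Novak, Block 7→Abara, Block 8→Huang, Block 9→Reyes, Block 10→Santos.
Total: 130 + 134 + 130 + 120 + 122 + 132 + 134 + 122 + 120 + 132 + 136 = €1412.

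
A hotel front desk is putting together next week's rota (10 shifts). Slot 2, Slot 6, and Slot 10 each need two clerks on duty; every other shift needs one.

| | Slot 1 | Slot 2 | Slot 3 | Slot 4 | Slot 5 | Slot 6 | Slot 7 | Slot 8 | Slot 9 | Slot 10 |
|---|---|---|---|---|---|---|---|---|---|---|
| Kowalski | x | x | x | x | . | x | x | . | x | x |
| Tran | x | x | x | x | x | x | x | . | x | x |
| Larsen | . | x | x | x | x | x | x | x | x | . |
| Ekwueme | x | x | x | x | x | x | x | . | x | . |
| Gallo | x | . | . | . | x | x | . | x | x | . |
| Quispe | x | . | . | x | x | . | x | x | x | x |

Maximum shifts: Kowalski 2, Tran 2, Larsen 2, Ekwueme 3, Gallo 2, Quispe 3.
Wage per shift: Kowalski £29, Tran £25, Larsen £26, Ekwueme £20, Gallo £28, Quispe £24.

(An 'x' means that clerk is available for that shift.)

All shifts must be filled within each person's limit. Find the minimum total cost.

Picking the cheapest available clerk for each shift independently would cost £283, but that ignores the shift limits.
An optimal schedule: Slot 1→Ekwueme, Slot 2→Larsen+Kowalski, Slot 3→Ekwueme, Slot 4→Ekwueme, Slot 5→Quispe, Slot 6→Larsen+Gallo, Slot 7→Tran, Slot 8→Quispe, Slot 9→Gallo, Slot 10→Quispe+Tran.
Total: 20 + 26 + 29 + 20 + 20 + 24 + 26 + 28 + 25 + 24 + 28 + 24 + 25 = £319.

£319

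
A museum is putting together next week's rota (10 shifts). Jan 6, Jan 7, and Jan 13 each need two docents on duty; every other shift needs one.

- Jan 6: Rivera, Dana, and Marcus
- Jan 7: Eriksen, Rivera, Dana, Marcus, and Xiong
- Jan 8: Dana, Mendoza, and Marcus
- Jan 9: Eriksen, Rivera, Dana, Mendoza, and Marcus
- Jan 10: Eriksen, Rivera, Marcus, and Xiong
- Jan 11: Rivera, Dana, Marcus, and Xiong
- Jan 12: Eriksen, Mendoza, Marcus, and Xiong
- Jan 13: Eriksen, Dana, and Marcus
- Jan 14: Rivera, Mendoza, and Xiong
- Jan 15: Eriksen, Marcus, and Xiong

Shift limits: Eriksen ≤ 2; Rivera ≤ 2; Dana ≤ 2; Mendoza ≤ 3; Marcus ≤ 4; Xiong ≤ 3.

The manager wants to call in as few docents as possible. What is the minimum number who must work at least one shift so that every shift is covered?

13 slots to fill and no one can take more than 4, so at least ⌈13/4⌉ = 4 docents are needed.
Any 4 docents together have capacity at most 4+3+3+2 = 12 < 13 slots, so 4 can never suffice.
Eriksen, Rivera, Dana, Mendoza, and Marcus alone can cover everything: Jan 6→Rivera+Dana, Jan 7→Dana+Marcus, Jan 8→Mendoza, Jan 9→Mendoza, Jan 10→Marcus, Jan 11→Marcus, Jan 12→Mendoza, Jan 13→Eriksen+Marcus, Jan 14→Rivera, Jan 15→Eriksen.

5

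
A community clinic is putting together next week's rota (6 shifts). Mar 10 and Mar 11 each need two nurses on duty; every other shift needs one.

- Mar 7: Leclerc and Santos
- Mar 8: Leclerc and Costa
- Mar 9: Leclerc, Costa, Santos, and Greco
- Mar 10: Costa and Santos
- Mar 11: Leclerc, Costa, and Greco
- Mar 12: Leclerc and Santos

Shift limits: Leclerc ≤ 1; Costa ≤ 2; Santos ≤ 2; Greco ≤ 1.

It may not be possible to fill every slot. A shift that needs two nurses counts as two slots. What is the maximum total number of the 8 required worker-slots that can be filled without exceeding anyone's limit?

6

Total capacity across all nurses is 1+2+2+1 = 6, and 8 slots are needed, so at most 6 can be filled.
An assignment achieving 6: Mar 7→Leclerc, Mar 8→Costa, Mar 10→Costa+Santos, Mar 11→Greco, Mar 12→Santos.
Loads: Leclerc 1/1, Costa 2/2, Santos 2/2, Greco 1/1.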